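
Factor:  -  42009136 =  - 2^4*13^1*139^1*1453^1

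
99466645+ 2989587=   102456232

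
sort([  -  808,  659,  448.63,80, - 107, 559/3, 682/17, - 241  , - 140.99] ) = [  -  808, - 241, - 140.99, - 107 , 682/17,80,559/3,  448.63,659]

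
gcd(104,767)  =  13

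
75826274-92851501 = - 17025227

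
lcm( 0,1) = 0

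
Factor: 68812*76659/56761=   2^2 * 3^1*11^1*23^1*31^( - 1 )* 101^1*1831^( -1 )*17203^1=5275059108/56761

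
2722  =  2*1361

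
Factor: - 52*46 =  - 2^3*13^1 * 23^1 = -2392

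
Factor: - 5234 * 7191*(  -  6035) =2^1*3^2 * 5^1 * 17^2 * 47^1*71^1*2617^1 = 227143483290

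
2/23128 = 1/11564=0.00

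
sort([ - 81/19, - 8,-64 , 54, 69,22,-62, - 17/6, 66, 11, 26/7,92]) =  [-64, - 62, - 8, - 81/19 ,  -  17/6,26/7,11,22,  54, 66,69 , 92]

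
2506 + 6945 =9451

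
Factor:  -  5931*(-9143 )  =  3^2*41^1 * 223^1*659^1= 54227133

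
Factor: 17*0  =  0^1= 0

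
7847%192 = 167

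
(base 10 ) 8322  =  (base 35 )6RR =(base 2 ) 10000010000010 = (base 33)7l6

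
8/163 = 8/163 = 0.05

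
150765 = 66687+84078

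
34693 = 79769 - 45076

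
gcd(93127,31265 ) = 1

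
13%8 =5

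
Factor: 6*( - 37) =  - 2^1*3^1* 37^1 = - 222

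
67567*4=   270268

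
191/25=7  +  16/25 = 7.64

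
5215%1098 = 823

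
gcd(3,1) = 1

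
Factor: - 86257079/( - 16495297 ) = 7^( - 1 )*13^( - 1 )*47^1*109^( - 1 )*1663^( - 1) * 1835257^1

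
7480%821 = 91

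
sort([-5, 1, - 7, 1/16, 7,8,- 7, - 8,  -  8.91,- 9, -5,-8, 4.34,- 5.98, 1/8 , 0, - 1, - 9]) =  [-9,-9,-8.91, - 8,  -  8,-7, - 7,-5.98, - 5, - 5,-1,  0, 1/16, 1/8, 1, 4.34,7,8 ] 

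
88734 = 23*3858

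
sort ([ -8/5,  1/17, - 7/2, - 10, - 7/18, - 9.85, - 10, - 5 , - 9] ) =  [ - 10, -10, - 9.85,-9, - 5, - 7/2, - 8/5, -7/18, 1/17 ] 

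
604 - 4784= -4180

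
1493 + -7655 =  - 6162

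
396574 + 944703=1341277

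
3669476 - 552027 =3117449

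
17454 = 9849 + 7605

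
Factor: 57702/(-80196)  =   - 59/82= - 2^( - 1 ) * 41^( - 1) * 59^1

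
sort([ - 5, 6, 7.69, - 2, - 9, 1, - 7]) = [ - 9, - 7, - 5, -2, 1,6,7.69] 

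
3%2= 1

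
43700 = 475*92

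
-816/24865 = -1 + 24049/24865 = - 0.03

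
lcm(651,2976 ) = 20832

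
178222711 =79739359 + 98483352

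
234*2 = 468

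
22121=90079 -67958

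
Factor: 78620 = 2^2*5^1*3931^1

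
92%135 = 92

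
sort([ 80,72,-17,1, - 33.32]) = [ - 33.32  , - 17, 1 , 72,  80 ] 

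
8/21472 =1/2684 = 0.00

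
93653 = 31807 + 61846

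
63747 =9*7083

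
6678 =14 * 477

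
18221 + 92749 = 110970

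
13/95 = 13/95 = 0.14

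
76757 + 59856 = 136613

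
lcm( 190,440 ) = 8360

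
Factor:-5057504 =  -2^5 * 158047^1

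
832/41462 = 416/20731 = 0.02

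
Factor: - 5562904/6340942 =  - 2^2*467^1 *809^(- 1)*1489^1*3919^( - 1 ) = - 2781452/3170471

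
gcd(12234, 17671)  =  1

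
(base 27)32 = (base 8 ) 123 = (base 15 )58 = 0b1010011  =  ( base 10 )83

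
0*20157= 0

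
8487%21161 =8487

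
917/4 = 917/4 = 229.25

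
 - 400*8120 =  - 3248000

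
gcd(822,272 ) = 2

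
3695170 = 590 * 6263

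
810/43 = 810/43 =18.84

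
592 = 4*148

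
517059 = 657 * 787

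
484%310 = 174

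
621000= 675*920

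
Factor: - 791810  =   - 2^1*5^1*79181^1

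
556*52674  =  29286744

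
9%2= 1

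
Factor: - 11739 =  - 3^1*7^1*13^1 *43^1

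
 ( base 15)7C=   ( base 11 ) A7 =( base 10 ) 117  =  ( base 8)165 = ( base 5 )432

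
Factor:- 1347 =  - 3^1 * 449^1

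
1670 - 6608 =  - 4938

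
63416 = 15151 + 48265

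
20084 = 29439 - 9355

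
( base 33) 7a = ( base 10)241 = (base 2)11110001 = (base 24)A1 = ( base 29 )89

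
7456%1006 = 414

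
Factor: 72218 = 2^1*36109^1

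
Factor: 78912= 2^6*3^2*137^1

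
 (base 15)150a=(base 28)5l2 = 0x119E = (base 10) 4510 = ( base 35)3nu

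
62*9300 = 576600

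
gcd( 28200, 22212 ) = 12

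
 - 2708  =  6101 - 8809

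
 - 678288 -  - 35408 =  - 642880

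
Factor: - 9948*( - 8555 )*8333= 2^2*3^1*5^1*13^1*29^1*59^1*641^1*829^1 = 709181131620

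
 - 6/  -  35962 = 3/17981 = 0.00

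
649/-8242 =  - 649/8242 = -  0.08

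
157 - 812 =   -  655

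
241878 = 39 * 6202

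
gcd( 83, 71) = 1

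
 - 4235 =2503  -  6738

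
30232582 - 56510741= - 26278159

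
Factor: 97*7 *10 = 2^1*5^1*7^1*97^1= 6790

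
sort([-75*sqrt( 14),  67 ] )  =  [ - 75 * sqrt ( 14), 67]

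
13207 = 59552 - 46345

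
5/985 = 1/197 = 0.01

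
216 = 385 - 169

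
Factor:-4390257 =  -3^1 * 43^1*34033^1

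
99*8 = 792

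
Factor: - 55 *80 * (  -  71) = 2^4*5^2*11^1*71^1 = 312400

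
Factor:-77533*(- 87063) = 6750255579= 3^1*23^1 * 3371^1*29021^1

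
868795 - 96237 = 772558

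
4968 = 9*552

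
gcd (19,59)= 1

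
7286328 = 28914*252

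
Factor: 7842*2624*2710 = 2^8*3^1*5^1*41^1*271^1*1307^1 = 55764775680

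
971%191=16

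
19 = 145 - 126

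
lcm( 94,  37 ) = 3478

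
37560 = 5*7512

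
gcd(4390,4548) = 2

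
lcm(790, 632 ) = 3160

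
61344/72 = 852 = 852.00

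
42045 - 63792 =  - 21747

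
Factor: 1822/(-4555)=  -2/5 = -2^1*5^ ( - 1) 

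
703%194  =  121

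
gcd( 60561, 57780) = 27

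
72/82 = 36/41 = 0.88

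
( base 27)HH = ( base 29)GC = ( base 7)1250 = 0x1DC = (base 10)476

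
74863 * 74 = 5539862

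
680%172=164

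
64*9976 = 638464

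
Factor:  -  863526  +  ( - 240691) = -1104217^1 = -1104217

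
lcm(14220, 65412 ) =327060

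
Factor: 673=673^1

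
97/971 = 97/971= 0.10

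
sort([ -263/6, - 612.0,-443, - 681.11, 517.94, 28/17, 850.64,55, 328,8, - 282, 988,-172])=[ - 681.11,  -  612.0, - 443, - 282, - 172, - 263/6, 28/17, 8  ,  55, 328, 517.94,  850.64,  988] 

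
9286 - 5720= 3566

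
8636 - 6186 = 2450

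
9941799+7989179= 17930978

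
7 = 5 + 2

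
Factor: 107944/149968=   131/182 = 2^(- 1 )*7^( - 1) * 13^ (  -  1)*131^1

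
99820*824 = 82251680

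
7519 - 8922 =-1403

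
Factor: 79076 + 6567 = 85643 = 85643^1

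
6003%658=81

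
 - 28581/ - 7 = 4083/1 = 4083.00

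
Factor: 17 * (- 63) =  - 3^2*7^1*17^1= -  1071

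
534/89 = 6 = 6.00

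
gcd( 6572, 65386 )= 2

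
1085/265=217/53 = 4.09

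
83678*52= 4351256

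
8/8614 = 4/4307 = 0.00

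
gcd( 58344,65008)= 136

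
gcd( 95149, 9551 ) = 1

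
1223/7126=1223/7126 = 0.17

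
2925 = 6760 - 3835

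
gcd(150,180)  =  30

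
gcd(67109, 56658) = 7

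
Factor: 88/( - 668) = -22/167= - 2^1* 11^1 * 167^( - 1 ) 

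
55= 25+30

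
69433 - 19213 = 50220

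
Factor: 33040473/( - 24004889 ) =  - 3^1*3391^( - 1 ) * 7079^ (- 1 )*11013491^1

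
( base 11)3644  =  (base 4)1022133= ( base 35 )3V7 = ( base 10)4767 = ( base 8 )11237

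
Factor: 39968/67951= 2^5*13^ ( - 1)* 1249^1 * 5227^ ( - 1)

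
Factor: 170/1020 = 2^( - 1)*3^(  -  1) = 1/6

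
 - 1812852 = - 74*24498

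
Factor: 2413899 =3^2 * 268211^1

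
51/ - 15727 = - 51/15727 =- 0.00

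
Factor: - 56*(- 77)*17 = 73304 = 2^3*7^2*11^1* 17^1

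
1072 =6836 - 5764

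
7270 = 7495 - 225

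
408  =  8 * 51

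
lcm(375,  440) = 33000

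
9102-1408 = 7694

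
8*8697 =69576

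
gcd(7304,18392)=88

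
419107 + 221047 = 640154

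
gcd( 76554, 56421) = 9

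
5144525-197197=4947328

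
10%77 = 10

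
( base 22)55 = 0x73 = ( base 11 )a5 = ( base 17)6d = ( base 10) 115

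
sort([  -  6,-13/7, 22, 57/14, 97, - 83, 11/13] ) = [ - 83,  -  6,-13/7, 11/13 , 57/14, 22, 97] 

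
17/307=17/307 = 0.06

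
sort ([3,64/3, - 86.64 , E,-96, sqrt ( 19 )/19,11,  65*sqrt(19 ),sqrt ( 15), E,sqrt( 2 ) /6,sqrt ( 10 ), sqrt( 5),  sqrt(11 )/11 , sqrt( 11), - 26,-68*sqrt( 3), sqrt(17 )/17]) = [ - 68*sqrt ( 3 ), - 96,- 86.64, - 26 , sqrt(19 )/19, sqrt(2 )/6, sqrt( 17)/17, sqrt(11 ) /11, sqrt(5 ),  E , E, 3,sqrt(10 ), sqrt(11),  sqrt( 15),11,64/3, 65 * sqrt( 19 )] 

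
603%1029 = 603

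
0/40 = 0 = 0.00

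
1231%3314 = 1231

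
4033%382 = 213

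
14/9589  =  14/9589 = 0.00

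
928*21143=19620704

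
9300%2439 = 1983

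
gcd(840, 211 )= 1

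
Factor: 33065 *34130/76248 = 564254225/38124 = 2^( - 2)* 3^( - 3)*5^2*17^1 * 353^( - 1 )*389^1*  3413^1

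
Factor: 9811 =9811^1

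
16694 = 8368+8326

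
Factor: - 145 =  - 5^1*29^1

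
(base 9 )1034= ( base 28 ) r4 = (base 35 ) LP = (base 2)1011111000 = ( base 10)760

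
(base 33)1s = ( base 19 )34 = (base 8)75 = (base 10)61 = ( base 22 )2h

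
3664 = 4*916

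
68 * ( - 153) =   -  10404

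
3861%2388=1473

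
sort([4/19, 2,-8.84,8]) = [- 8.84,  4/19,2,8]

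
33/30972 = 11/10324 = 0.00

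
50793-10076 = 40717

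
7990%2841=2308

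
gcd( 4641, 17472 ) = 273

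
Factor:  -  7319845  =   -5^1*13^1*19^1 * 5927^1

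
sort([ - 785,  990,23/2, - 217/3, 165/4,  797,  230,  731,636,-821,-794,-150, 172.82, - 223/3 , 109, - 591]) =[ - 821, - 794,- 785, - 591  ,  -  150,  -  223/3, - 217/3 , 23/2, 165/4, 109, 172.82,  230,636, 731,  797,990]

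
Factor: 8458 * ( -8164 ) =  - 2^3 * 13^1 * 157^1*4229^1 = - 69051112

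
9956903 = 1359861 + 8597042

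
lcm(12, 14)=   84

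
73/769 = 73/769 = 0.09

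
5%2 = 1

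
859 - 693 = 166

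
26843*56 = 1503208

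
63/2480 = 63/2480 = 0.03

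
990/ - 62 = -495/31 = - 15.97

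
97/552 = 97/552= 0.18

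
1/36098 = 1/36098= 0.00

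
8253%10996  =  8253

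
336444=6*56074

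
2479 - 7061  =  -4582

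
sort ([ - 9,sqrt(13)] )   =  [-9, sqrt( 13 )] 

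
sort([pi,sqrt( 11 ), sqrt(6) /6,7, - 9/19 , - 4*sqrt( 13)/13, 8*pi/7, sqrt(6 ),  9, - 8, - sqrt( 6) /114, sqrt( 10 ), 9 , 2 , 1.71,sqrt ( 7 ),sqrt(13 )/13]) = [ - 8, - 4*sqrt(13 )/13, - 9/19,-sqrt(6 ) /114,sqrt( 13)/13, sqrt(6 )/6,1.71,2, sqrt(6),sqrt ( 7), pi, sqrt(10 ), sqrt( 11 ), 8*pi/7,7, 9, 9]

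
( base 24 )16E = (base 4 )23132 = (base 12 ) 512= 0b1011011110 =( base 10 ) 734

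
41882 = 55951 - 14069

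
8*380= 3040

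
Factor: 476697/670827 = 221/311 = 13^1 * 17^1  *311^(-1 ) 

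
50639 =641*79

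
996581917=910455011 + 86126906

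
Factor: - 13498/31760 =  - 17/40 = - 2^ ( - 3 ) * 5^( - 1)*17^1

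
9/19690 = 9/19690 = 0.00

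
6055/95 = 1211/19  =  63.74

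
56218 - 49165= 7053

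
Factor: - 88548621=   -3^1* 7^1*233^1*18097^1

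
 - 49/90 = - 49/90 = -  0.54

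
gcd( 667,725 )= 29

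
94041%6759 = 6174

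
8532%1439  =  1337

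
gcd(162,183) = 3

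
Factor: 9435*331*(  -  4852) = - 2^2  *  3^1*5^1*17^1*37^1 *331^1*1213^1 = - 15152723220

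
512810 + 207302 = 720112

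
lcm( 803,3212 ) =3212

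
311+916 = 1227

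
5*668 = 3340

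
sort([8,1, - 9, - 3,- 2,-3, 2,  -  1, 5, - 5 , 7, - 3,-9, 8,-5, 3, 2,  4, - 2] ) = [ - 9, - 9,-5, - 5, - 3, - 3, - 3, - 2, - 2, -1, 1 , 2 , 2, 3, 4, 5, 7,8, 8]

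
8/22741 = 8/22741 =0.00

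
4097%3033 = 1064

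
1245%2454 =1245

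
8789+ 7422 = 16211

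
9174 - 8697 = 477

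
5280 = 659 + 4621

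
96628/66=48314/33 = 1464.06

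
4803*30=144090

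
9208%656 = 24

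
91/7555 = 91/7555=0.01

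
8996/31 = 8996/31 = 290.19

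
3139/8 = 392 + 3/8 = 392.38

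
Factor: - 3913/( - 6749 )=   7^1*13^1 * 17^( - 1 ) * 43^1 * 397^( - 1)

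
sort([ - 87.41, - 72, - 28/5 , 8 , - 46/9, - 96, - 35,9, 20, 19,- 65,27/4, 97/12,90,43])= [- 96, - 87.41, - 72 ,-65, - 35 , - 28/5, - 46/9,27/4, 8, 97/12,9, 19,20,43 , 90 ]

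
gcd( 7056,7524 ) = 36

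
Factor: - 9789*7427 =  - 3^1*7^1*13^1*251^1 * 1061^1 =- 72702903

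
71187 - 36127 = 35060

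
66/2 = 33 =33.00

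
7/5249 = 7/5249= 0.00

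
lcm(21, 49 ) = 147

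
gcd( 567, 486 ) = 81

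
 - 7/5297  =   - 1 + 5290/5297= - 0.00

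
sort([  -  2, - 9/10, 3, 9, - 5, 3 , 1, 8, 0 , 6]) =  [ - 5, - 2, - 9/10, 0 , 1, 3, 3, 6,8, 9 ]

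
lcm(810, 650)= 52650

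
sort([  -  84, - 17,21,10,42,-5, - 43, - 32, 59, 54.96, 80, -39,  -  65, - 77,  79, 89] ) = [ - 84, - 77,-65, - 43, - 39, - 32, - 17,-5,10, 21, 42, 54.96, 59,79,80, 89]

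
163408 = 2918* 56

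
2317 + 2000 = 4317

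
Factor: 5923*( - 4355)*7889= - 5^1*7^3*13^1*23^1*  67^1*5923^1=   - 203494112185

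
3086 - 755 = 2331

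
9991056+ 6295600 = 16286656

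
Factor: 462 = 2^1* 3^1*7^1*11^1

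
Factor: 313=313^1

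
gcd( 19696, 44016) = 16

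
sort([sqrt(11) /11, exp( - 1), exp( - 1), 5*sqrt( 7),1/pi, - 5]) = [-5, sqrt (11) /11,1/pi,exp( - 1 ) , exp( - 1),5 * sqrt(7)] 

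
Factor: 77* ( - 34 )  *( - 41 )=107338= 2^1*7^1*11^1*17^1*41^1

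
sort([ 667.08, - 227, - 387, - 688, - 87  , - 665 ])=[  -  688, - 665, - 387, - 227 , - 87,667.08]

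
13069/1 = 13069  =  13069.00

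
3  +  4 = 7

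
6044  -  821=5223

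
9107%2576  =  1379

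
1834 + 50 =1884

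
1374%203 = 156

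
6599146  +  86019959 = 92619105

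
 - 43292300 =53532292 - 96824592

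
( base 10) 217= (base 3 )22001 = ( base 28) 7L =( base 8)331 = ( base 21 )A7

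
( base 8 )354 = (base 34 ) 6W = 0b11101100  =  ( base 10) 236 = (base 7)455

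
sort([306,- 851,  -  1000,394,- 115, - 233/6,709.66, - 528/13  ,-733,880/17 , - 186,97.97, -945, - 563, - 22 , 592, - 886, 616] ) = [ - 1000, - 945, - 886, - 851,- 733, - 563, - 186,-115, - 528/13 , - 233/6,-22,880/17, 97.97,306,394,  592,616 , 709.66]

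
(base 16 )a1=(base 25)6b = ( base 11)137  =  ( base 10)161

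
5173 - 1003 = 4170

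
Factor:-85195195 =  - 5^1*131^1*130069^1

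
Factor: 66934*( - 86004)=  - 5756591736 =- 2^3*3^2*7^2*683^1*2389^1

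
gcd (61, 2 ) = 1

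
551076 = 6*91846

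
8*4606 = 36848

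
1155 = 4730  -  3575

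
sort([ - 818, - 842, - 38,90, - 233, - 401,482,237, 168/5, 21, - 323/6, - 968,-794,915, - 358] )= [ - 968, - 842, - 818,-794, - 401, - 358, - 233,-323/6, - 38, 21, 168/5, 90,237,482,915]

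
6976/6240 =1 + 23/195 = 1.12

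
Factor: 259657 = 259657^1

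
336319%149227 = 37865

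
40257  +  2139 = 42396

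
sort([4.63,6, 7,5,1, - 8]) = [- 8,1,  4.63 , 5,6, 7]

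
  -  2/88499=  - 2/88499  =  - 0.00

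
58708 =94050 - 35342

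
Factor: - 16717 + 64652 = 5^1*9587^1 = 47935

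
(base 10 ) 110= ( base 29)3n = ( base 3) 11002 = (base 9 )132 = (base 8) 156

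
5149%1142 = 581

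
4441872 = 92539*48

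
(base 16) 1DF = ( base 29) GF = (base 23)KJ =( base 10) 479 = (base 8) 737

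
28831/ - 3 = -28831/3 = - 9610.33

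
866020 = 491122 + 374898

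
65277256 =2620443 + 62656813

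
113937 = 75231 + 38706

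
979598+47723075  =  48702673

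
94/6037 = 94/6037=0.02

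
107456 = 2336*46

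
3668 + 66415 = 70083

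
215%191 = 24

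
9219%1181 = 952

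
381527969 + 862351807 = 1243879776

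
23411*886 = 20742146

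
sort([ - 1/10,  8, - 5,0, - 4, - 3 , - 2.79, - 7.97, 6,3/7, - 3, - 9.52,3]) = [  -  9.52, - 7.97, - 5,-4, - 3 , - 3, - 2.79, - 1/10,0, 3/7, 3, 6,8]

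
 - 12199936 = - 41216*296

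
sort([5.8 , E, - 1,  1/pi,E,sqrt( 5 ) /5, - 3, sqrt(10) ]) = [ - 3, - 1, 1/pi, sqrt( 5)/5, E, E, sqrt( 10), 5.8] 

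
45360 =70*648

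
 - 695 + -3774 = -4469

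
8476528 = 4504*1882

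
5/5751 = 5/5751 = 0.00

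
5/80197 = 5/80197 = 0.00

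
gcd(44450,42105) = 35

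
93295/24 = 93295/24 = 3887.29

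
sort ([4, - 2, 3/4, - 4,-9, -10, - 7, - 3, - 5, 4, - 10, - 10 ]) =[ - 10, - 10, - 10,-9, - 7 ,-5, - 4, - 3, - 2, 3/4, 4,4]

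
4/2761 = 4/2761 = 0.00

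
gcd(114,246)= 6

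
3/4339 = 3/4339 =0.00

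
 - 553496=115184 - 668680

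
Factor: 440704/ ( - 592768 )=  - 313^1*421^( - 1) = - 313/421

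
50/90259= 50/90259 = 0.00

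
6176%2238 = 1700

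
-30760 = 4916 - 35676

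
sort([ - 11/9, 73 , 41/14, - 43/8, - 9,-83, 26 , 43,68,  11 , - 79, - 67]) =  [ - 83, - 79, - 67,-9 , - 43/8,  -  11/9, 41/14,11, 26, 43, 68, 73]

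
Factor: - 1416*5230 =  - 7405680 = -  2^4*3^1*5^1*59^1*523^1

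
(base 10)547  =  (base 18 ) 1c7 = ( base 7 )1411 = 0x223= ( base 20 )177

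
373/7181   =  373/7181 = 0.05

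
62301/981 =20767/327 = 63.51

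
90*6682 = 601380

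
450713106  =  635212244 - 184499138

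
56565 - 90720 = - 34155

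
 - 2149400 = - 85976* 25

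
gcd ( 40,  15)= 5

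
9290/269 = 9290/269 = 34.54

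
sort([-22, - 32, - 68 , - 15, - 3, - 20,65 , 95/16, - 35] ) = [ - 68, - 35,-32, - 22 , - 20, - 15,-3  ,  95/16, 65] 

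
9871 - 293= 9578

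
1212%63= 15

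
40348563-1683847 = 38664716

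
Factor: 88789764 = 2^2 *3^1 * 7^2 * 29^1*41^1*127^1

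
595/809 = 595/809 = 0.74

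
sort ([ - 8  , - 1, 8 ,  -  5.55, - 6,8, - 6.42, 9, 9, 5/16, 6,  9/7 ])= [ - 8,-6.42, - 6, - 5.55 ,-1,5/16, 9/7 , 6, 8,8,9,9] 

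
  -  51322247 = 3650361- 54972608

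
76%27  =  22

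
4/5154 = 2/2577=0.00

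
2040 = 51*40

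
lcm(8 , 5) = 40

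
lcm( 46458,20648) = 185832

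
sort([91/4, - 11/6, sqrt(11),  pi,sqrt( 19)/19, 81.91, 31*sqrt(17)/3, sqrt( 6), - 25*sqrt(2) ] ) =[-25*sqrt( 2 ), - 11/6, sqrt( 19)/19,sqrt ( 6 ),  pi,sqrt( 11 ), 91/4, 31*sqrt( 17)/3, 81.91 ]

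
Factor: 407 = 11^1*37^1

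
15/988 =15/988=0.02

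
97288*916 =89115808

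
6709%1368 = 1237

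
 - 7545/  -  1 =7545 + 0/1  =  7545.00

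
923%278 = 89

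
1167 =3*389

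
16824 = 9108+7716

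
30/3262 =15/1631 = 0.01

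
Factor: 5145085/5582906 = 2^ ( - 1) * 5^1 * 7^ (-1) * 11^1 * 29^ (- 1 )*139^1*673^1*13751^(-1)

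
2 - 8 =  - 6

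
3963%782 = 53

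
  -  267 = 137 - 404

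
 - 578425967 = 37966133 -616392100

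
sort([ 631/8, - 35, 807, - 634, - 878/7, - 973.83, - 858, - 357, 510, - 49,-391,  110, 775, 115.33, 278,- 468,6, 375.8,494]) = [ - 973.83, - 858, - 634, - 468, - 391,-357, - 878/7, - 49,-35, 6, 631/8, 110,115.33, 278, 375.8,494,  510, 775,807]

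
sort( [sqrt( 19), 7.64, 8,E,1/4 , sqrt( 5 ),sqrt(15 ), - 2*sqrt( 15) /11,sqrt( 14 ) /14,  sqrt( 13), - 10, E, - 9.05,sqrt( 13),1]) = [ - 10, - 9.05 ,-2*sqrt( 15)/11,1/4, sqrt( 14)/14,  1,  sqrt( 5),E, E,sqrt(13 ),sqrt (13 ), sqrt(15 ), sqrt( 19),7.64,8]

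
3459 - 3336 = 123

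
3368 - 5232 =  - 1864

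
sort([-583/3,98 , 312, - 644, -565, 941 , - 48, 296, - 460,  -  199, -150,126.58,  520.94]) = [-644, - 565 , - 460, - 199,  -  583/3,  -  150, - 48,98,126.58,296, 312, 520.94, 941]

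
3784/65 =3784/65 = 58.22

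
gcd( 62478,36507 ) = 3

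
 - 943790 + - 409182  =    -  1352972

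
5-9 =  - 4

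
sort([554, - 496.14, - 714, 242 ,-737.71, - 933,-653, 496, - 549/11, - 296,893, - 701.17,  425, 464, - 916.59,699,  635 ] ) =[ - 933, - 916.59, - 737.71, - 714,- 701.17, - 653,  -  496.14, - 296, - 549/11,242,  425,464,496,554, 635 , 699, 893 ] 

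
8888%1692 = 428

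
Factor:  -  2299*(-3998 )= 9191402 = 2^1 * 11^2*19^1*1999^1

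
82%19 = 6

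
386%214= 172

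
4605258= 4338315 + 266943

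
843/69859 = 843/69859 = 0.01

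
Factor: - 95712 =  - 2^5*3^1*997^1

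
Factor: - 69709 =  - 69709^1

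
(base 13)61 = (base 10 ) 79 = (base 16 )4f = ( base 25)34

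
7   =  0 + 7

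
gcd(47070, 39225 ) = 7845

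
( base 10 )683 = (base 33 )kn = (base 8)1253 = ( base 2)1010101011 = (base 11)571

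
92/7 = 13 + 1/7 = 13.14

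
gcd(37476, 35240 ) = 4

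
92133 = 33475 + 58658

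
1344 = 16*84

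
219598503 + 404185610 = 623784113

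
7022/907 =7  +  673/907 = 7.74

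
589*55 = 32395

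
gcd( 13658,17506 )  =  2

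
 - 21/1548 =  - 7/516 = -0.01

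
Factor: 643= 643^1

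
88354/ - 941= - 94 + 100/941 = - 93.89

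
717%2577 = 717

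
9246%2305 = 26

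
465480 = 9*51720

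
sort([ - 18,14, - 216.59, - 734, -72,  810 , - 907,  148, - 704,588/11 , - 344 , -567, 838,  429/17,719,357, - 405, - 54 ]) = [ - 907, - 734,  -  704 , - 567, - 405, - 344,-216.59, - 72,  -  54,-18,14, 429/17, 588/11,148, 357,  719,810,838 ]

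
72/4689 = 8/521  =  0.02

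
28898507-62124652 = - 33226145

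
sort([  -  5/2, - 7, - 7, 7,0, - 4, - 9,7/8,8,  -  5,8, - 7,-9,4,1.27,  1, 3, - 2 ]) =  [ - 9, - 9, - 7, - 7, - 7, - 5, - 4, - 5/2, - 2,0,7/8 , 1 , 1.27 , 3, 4, 7,8 , 8 ] 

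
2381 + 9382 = 11763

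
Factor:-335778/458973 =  - 2^1*3^( - 2 )*89^( - 1)*293^1 = - 586/801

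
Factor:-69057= -3^2 *7673^1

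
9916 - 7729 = 2187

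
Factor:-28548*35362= -1009514376 =- 2^3* 3^2*13^1*61^1*17681^1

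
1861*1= 1861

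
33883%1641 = 1063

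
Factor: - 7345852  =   - 2^2*269^1  *  6827^1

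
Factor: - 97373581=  - 1559^1*62459^1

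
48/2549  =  48/2549 = 0.02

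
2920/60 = 48 + 2/3 = 48.67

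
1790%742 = 306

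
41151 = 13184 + 27967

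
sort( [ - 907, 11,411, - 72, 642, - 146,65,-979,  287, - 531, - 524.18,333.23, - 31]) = [-979, - 907, - 531, - 524.18, - 146, - 72, -31,11, 65  ,  287, 333.23, 411 , 642] 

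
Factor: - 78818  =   -2^1*39409^1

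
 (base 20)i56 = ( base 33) 6nd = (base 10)7306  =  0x1C8A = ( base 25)BH6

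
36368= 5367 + 31001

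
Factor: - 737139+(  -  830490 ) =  - 3^2*7^1*149^1*167^1 = - 1567629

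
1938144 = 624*3106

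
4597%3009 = 1588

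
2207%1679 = 528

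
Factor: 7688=2^3*31^2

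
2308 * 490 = 1130920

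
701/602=1+99/602= 1.16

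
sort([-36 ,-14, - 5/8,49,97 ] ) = [ - 36, - 14, - 5/8, 49,97 ] 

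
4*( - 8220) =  - 32880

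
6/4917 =2/1639= 0.00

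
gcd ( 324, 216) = 108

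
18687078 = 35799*522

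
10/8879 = 10/8879=0.00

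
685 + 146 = 831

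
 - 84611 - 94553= - 179164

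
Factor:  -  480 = -2^5*3^1*5^1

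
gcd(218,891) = 1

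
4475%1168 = 971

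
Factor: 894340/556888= 2^( - 1 )*5^1 * 97^1*151^( - 1) = 485/302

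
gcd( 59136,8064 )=2688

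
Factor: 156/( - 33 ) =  -52/11=-  2^2*11^( - 1) * 13^1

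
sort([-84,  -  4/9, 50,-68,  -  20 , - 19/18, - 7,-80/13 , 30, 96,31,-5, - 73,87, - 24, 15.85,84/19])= [-84, - 73,- 68,-24, - 20, - 7,-80/13, - 5, - 19/18 , - 4/9,84/19,15.85, 30,31,50,87, 96] 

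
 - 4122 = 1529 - 5651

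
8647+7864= 16511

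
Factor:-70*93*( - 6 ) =2^2*3^2*5^1 *7^1  *  31^1 = 39060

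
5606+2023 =7629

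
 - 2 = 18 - 20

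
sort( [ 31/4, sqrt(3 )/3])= [sqrt ( 3)/3, 31/4]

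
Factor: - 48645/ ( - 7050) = 2^( - 1)*3^1 * 5^( - 1 )*23^1 = 69/10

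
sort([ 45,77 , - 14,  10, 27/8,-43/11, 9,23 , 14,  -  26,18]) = [  -  26, - 14, - 43/11,  27/8, 9, 10, 14 , 18,23,45, 77]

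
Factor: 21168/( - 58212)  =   - 2^2*11^( - 1 )=   -4/11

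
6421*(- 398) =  - 2555558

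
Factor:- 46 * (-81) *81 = 301806 = 2^1*3^8*23^1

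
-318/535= - 1 + 217/535 = - 0.59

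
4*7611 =30444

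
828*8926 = 7390728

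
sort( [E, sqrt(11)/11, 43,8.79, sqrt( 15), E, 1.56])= [ sqrt(11 )/11,1.56 , E,E,sqrt( 15 ), 8.79,43 ] 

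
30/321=10/107 = 0.09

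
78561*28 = 2199708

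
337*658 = 221746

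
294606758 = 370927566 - 76320808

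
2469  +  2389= 4858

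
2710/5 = 542 = 542.00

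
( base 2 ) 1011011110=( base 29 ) p9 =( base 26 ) 126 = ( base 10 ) 734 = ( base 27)105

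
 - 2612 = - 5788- - 3176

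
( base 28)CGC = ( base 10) 9868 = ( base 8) 23214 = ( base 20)14D8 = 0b10011010001100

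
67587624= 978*69108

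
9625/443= 9625/443= 21.73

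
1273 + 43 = 1316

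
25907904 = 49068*528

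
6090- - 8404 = 14494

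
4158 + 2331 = 6489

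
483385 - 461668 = 21717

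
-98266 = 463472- 561738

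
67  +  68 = 135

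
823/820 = 823/820 = 1.00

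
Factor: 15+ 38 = 53 =53^1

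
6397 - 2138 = 4259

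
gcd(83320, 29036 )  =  4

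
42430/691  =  61  +  279/691 = 61.40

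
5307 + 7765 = 13072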